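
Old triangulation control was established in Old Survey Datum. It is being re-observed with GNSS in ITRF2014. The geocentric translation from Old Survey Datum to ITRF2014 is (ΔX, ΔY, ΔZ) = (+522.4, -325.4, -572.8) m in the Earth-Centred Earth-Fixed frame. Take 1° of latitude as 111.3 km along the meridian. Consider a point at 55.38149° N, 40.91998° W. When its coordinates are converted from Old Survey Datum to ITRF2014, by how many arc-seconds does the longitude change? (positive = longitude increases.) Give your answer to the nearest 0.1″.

sin φ = 0.822953, cos φ = 0.568110, sin λ = -0.655004, cos λ = 0.755625.
East component: ΔE = −sin λ·ΔX + cos λ·ΔY = −(-0.655004)(522.4) + (0.755625)(-325.4) = 96.29 m.
1° of latitude spans 111300 m; at latitude φ, 1° of longitude spans that × cos φ = 63230.6 m, so Δλ = 96.29 / 63230.6 × 3600 = 5.482″.

Δλ = 5.5″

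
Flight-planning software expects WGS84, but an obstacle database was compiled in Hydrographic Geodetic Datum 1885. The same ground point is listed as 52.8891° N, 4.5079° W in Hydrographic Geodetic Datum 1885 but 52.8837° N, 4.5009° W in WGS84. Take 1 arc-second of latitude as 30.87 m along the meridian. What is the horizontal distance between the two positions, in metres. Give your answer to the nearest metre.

762 m

Δφ = 52.8837° − 52.8891° = -0.0054°; Δλ = -4.5009° − -4.5079° = +0.0070°.
1° of latitude = 3600 × 30.87 = 111132 m.
ΔN = Δφ × 111132 = -600.1 m; ΔE = Δλ × 111132 × cos(52.8891°) = +0.0070 × 111132 × 0.603360 = 469.4 m.
Distance = √(ΔE² + ΔN²) = √(469.4² + (-600.1)²) = 761.9 m.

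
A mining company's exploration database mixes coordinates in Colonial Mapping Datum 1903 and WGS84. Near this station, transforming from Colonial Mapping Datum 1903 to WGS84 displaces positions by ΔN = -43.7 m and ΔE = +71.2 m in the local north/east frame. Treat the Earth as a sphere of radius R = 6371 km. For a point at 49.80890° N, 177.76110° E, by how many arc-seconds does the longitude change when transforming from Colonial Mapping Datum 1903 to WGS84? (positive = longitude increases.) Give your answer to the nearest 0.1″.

At latitude 49.80890°, cos φ = 0.645339.
One radian of longitude at latitude φ spans R cos φ, so Δλ = ΔE / (R cos φ) = 71.2 / (6371000 × 0.645339) = 1.7317e-05 rad = 3.572″.

Δλ = 3.6″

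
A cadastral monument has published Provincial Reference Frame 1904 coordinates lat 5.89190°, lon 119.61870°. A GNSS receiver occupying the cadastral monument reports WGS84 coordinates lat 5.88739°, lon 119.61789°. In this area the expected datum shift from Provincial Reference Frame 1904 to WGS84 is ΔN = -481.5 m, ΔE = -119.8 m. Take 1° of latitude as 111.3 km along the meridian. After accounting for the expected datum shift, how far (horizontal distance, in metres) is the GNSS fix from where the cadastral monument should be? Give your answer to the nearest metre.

Observed coordinate differences: Δφ = -0.00451°, Δλ = -0.00081°.
Converting to metres (1° lat = 111300 m, cos φ = 0.994717): observed ΔN = -502.0 m, observed ΔE = -89.7 m.
Subtracting the expected shift leaves a residual of -502.0 − (-481.5) = -20.5 m north and -89.7 − (-119.8) = 30.1 m east.
Residual distance = √((-20.5)² + 30.1²) = 36.4 m.

36 m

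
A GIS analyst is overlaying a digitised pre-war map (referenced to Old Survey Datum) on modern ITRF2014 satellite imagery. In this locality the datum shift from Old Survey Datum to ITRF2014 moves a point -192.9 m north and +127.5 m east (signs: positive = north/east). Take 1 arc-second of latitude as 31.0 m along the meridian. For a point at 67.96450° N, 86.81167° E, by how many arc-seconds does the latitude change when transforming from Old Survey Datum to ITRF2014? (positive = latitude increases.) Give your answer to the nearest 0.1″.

Δφ = -6.2″

1″ of latitude = 31.00 m, so Δφ = -192.9 / 31.00 = -6.223″.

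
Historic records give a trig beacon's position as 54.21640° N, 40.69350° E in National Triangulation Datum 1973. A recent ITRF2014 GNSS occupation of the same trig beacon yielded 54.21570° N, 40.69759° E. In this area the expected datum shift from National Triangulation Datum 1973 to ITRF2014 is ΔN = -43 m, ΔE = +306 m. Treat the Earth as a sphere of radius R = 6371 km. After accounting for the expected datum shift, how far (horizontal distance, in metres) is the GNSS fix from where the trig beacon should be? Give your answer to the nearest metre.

53 m

Observed coordinate differences: Δφ = -0.00070°, Δλ = +0.00409°.
Converting to metres (1° lat = 111195 m, cos φ = 0.584725): observed ΔN = -77.8 m, observed ΔE = 265.9 m.
Subtracting the expected shift leaves a residual of -77.8 − (-43) = -34.8 m north and 265.9 − (306) = -40.1 m east.
Residual distance = √((-34.8)² + (-40.1)²) = 53.1 m.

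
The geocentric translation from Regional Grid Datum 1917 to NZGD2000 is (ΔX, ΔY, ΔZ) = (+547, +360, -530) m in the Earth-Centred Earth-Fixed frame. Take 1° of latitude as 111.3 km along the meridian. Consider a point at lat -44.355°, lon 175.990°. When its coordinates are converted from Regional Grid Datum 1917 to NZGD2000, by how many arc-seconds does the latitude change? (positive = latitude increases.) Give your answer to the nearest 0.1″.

Δφ = -24.0″

sin φ = -0.699102, cos φ = 0.715022, sin λ = 0.069931, cos λ = -0.997552.
North component: ΔN = −sin φ cos λ·ΔX − sin φ sin λ·ΔY + cos φ·ΔZ = −(-0.699102)(-0.997552)(547) − (-0.699102)(0.069931)(360) + (0.715022)(-530) = -742.83 m.
1° of latitude spans 111300 m, so Δφ = -742.83 / 111300 × 3600 = -24.027″.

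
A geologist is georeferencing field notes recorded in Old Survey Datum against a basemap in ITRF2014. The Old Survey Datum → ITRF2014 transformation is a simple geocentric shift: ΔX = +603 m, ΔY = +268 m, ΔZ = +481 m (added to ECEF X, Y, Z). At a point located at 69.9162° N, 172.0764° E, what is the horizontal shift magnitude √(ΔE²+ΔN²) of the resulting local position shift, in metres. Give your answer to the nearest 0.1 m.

774.3 m

The local east axis at (φ, λ) is (−sin λ, cos λ, 0), so ΔE = −sin(172.0764°)·603 + cos(172.0764°)·268 = -348.57 m.
The local north axis is (−sin φ cos λ, −sin φ sin λ, cos φ), giving ΔN = 560.925 − 34.698 + 165.173 = 691.40 m.
Horizontal magnitude = √(ΔE² + ΔN²) = √((-348.57)² + 691.40²) = 774.29 m.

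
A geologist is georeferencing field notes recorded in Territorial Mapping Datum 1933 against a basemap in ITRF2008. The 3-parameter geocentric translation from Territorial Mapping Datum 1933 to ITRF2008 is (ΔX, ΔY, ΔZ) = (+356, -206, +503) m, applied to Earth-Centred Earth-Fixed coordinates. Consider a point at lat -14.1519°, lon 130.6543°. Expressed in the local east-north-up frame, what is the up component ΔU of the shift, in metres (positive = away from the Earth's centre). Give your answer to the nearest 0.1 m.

The local up (radial) axis is (cos φ cos λ, cos φ sin λ, sin φ), giving ΔU = -224.893 − 151.540 − 122.980 = -499.41 m.

ΔU = -499.4 m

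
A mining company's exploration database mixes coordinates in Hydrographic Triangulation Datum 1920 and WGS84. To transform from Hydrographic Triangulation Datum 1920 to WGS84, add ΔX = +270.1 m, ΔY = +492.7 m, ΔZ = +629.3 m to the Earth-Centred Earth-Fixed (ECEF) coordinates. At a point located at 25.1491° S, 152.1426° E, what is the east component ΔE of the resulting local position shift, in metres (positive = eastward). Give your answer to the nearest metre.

ΔE = -562 m

At φ = -25.1491°, λ = 152.1426°: sin φ = -0.424975, cos φ = 0.905205, sin λ = 0.467273, cos λ = -0.884113.
ΔE = −sin λ·ΔX + cos λ·ΔY = −(0.467273)·(270.1) + (-0.884113)·(492.7) = -561.81 m.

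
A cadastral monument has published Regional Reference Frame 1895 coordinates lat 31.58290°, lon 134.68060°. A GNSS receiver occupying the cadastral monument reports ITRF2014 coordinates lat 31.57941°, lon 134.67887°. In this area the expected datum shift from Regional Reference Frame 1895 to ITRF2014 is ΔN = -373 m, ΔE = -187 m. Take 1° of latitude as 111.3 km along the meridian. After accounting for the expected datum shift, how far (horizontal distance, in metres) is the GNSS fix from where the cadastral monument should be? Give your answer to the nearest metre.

Observed coordinate differences: Δφ = -0.00349°, Δλ = -0.00173°.
Converting to metres (1° lat = 111300 m, cos φ = 0.851883): observed ΔN = -388.4 m, observed ΔE = -164.0 m.
Subtracting the expected shift leaves a residual of -388.4 − (-373) = -15.4 m north and -164.0 − (-187) = 23.0 m east.
Residual distance = √((-15.4)² + 23.0²) = 27.7 m.

28 m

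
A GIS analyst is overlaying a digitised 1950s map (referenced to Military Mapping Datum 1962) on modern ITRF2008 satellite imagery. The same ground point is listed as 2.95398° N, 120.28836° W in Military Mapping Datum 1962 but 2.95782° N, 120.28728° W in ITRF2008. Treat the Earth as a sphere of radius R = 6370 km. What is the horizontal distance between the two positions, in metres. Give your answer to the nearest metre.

Δφ = 2.95782° − 2.95398° = +0.00384°; Δλ = -120.28728° − -120.28836° = +0.00108°.
1° along a meridian = πR/180 = 111177 m.
ΔN = Δφ × 111177 = 426.9 m; ΔE = Δλ × 111177 × cos(2.95398°) = +0.00108 × 111177 × 0.998671 = 119.9 m.
Distance = √(ΔE² + ΔN²) = √(119.9² + 426.9²) = 443.4 m.

443 m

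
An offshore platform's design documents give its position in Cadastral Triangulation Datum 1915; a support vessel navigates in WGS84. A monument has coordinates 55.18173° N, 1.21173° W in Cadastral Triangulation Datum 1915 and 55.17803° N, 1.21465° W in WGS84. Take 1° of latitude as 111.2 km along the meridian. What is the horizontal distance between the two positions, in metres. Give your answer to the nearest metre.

451 m

Δφ = 55.17803° − 55.18173° = -0.00370°; Δλ = -1.21465° − -1.21173° = -0.00292°.
ΔN = Δφ × 111200 = -411.4 m; ΔE = Δλ × 111200 × cos(55.18173°) = -0.00292 × 111200 × 0.570975 = -185.4 m.
Distance = √(ΔE² + ΔN²) = √((-185.4)² + (-411.4)²) = 451.3 m.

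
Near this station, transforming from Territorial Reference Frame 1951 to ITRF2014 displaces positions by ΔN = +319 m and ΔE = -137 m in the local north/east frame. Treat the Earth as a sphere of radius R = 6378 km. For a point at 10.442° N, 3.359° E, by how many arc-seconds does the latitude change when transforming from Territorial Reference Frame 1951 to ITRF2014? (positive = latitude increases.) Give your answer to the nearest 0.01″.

Δφ = 10.32″

On a sphere of radius R, 1 rad of latitude = R, so Δφ = ΔN / R = 319.0 / 6378000 = 5.0016e-05 rad = 10.316″.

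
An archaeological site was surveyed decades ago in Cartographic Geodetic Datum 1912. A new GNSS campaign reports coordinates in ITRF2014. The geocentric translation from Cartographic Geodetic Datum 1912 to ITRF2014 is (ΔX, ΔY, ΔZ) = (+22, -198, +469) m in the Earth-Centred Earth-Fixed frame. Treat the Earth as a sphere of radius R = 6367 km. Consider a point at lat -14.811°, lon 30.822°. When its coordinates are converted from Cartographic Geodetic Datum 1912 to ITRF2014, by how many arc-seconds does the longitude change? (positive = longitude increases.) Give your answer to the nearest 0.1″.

sin φ = -0.255631, cos φ = 0.966774, sin λ = 0.512373, cos λ = 0.858763.
East component: ΔE = −sin λ·ΔX + cos λ·ΔY = −(0.512373)(22) + (0.858763)(-198) = -181.31 m.
1° of latitude spans πR/180 = 111125 m; at latitude φ, 1° of longitude spans that × cos φ = 107432.9 m, so Δλ = -181.31 / 107432.9 × 3600 = -6.075″.

Δλ = -6.1″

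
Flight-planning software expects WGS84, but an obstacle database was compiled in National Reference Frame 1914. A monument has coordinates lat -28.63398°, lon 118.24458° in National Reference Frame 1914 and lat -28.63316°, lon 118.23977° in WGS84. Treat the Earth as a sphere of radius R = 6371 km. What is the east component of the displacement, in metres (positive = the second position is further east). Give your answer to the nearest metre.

ΔE = -469 m

Δφ = -28.63316° − -28.63398° = +0.00082°; Δλ = 118.23977° − 118.24458° = -0.00481°.
1° along a meridian = πR/180 = 111195 m.
ΔN = Δφ × 111195 = 91.2 m; ΔE = Δλ × 111195 × cos(-28.63398°) = -0.00481 × 111195 × 0.877699 = -469.4 m.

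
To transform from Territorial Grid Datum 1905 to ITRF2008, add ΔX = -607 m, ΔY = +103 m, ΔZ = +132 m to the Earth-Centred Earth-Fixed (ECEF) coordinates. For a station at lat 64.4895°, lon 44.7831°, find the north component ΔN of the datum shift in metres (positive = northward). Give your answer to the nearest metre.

ΔN = 380 m

At φ = 64.4895°, λ = 44.7831°: sin φ = 0.902506, cos φ = 0.430676, sin λ = 0.704425, cos λ = 0.709779.
ΔN = −sin φ cos λ·ΔX − sin φ sin λ·ΔY + cos φ·ΔZ = −(0.902506)(0.709779)(-607) − (0.902506)(0.704425)(103) + (0.430676)(132) = 380.20 m.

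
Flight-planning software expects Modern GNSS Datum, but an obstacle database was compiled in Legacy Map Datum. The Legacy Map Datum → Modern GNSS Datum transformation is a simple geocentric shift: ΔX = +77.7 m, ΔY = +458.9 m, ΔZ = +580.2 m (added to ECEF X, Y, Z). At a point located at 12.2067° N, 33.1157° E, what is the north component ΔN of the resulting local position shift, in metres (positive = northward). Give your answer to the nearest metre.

The local north axis is (−sin φ cos λ, −sin φ sin λ, cos φ), giving ΔN = -13.760 − 53.010 + 567.082 = 500.31 m.

ΔN = 500 m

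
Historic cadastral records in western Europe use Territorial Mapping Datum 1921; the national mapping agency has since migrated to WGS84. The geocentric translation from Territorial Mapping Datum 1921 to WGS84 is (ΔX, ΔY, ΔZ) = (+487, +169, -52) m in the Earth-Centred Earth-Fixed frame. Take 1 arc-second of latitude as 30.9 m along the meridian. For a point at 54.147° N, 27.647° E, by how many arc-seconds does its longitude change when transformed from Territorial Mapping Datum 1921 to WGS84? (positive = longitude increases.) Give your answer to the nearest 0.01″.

Δλ = -4.21″

sin φ = 0.810522, cos φ = 0.585708, sin λ = 0.464023, cos λ = 0.885823.
East component: ΔE = −sin λ·ΔX + cos λ·ΔY = −(0.464023)(487) + (0.885823)(169) = -76.27 m.
1° of latitude spans 3600 × 30.90 = 111240 m; at latitude φ, 1° of longitude spans that × cos φ = 65154.1 m, so Δλ = -76.27 / 65154.1 × 3600 = -4.214″.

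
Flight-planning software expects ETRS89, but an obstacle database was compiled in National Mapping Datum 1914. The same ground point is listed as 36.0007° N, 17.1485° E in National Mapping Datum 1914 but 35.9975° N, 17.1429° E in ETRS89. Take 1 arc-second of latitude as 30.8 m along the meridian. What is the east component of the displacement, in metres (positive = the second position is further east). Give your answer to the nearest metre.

ΔE = -502 m

Δφ = 35.9975° − 36.0007° = -0.0032°; Δλ = 17.1429° − 17.1485° = -0.0056°.
1° of latitude = 3600 × 30.80 = 110880 m.
ΔN = Δφ × 110880 = -354.8 m; ΔE = Δλ × 110880 × cos(36.0007°) = -0.0056 × 110880 × 0.809010 = -502.3 m.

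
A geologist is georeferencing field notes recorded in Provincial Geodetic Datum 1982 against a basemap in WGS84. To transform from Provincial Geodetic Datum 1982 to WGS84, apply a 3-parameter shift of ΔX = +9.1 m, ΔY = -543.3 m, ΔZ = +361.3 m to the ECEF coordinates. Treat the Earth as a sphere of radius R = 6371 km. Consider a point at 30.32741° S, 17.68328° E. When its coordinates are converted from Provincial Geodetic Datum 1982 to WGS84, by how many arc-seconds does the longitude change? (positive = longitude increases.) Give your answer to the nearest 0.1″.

Δλ = -19.5″

sin φ = -0.504941, cos φ = 0.863154, sin λ = 0.303755, cos λ = 0.952750.
East component: ΔE = −sin λ·ΔX + cos λ·ΔY = −(0.303755)(9.1) + (0.952750)(-543.3) = -520.39 m.
1° of latitude spans πR/180 = 111195 m; at latitude φ, 1° of longitude spans that × cos φ = 95978.4 m, so Δλ = -520.39 / 95978.4 × 3600 = -19.519″.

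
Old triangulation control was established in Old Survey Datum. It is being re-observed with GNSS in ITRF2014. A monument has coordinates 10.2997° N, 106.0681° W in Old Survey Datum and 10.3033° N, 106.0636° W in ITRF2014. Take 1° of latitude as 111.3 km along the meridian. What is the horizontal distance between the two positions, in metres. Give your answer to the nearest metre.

Δφ = 10.3033° − 10.2997° = +0.0036°; Δλ = -106.0636° − -106.0681° = +0.0045°.
ΔN = Δφ × 111300 = 400.7 m; ΔE = Δλ × 111300 × cos(10.2997°) = +0.0045 × 111300 × 0.983886 = 492.8 m.
Distance = √(ΔE² + ΔN²) = √(492.8² + 400.7²) = 635.1 m.

635 m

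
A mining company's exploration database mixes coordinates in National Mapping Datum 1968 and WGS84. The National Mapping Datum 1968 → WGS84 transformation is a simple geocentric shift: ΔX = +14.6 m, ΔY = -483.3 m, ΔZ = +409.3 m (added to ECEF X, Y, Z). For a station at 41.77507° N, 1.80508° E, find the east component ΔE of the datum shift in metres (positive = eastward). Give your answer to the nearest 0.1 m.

At φ = 41.77507°, λ = 1.80508°: sin φ = 0.666208, cos φ = 0.745766, sin λ = 0.031499, cos λ = 0.999504.
ΔE = −sin λ·ΔX + cos λ·ΔY = −(0.031499)·(14.6) + (0.999504)·(-483.3) = -483.52 m.

ΔE = -483.5 m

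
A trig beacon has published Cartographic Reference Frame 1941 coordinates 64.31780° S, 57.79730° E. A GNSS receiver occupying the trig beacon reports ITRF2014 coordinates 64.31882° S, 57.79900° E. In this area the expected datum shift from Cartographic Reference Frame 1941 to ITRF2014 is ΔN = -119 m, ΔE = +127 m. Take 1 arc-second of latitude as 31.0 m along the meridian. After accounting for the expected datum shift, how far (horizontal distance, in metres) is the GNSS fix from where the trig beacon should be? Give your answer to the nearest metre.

45 m

Observed coordinate differences: Δφ = -0.00102°, Δλ = +0.00170°.
Converting to metres (1° lat = 111600 m, cos φ = 0.433379): observed ΔN = -113.8 m, observed ΔE = 82.2 m.
Subtracting the expected shift leaves a residual of -113.8 − (-119) = 5.2 m north and 82.2 − (127) = -44.8 m east.
Residual distance = √(5.2² + (-44.8)²) = 45.1 m.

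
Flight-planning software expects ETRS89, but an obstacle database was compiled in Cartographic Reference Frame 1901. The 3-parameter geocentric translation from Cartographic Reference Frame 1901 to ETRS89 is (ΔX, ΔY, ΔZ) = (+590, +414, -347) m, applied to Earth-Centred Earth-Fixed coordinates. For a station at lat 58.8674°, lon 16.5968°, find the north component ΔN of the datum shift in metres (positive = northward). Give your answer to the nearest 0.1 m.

The local north axis is (−sin φ cos λ, −sin φ sin λ, cos φ), giving ΔN = -483.984 − 101.221 − 179.406 = -764.61 m.

ΔN = -764.6 m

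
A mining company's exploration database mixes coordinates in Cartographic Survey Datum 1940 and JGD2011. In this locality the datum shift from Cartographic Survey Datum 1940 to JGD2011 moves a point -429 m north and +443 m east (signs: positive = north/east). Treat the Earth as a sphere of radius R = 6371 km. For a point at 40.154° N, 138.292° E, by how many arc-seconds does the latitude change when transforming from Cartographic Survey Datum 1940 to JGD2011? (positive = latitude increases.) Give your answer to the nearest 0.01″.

Δφ = -13.89″

On a sphere of radius R, 1 rad of latitude = R, so Δφ = ΔN / R = -429.0 / 6371000 = -6.7336e-05 rad = -13.889″.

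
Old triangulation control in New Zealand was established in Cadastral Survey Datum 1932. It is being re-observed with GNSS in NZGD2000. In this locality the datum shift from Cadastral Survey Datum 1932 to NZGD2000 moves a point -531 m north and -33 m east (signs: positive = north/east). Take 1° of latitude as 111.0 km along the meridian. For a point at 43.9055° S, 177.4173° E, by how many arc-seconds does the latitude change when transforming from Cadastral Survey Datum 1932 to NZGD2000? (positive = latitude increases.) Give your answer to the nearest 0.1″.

Δφ = -17.2″

1° of latitude = 111.0 km, so Δφ = -531.0 / 111000 = -0.0047838° = -17.222″.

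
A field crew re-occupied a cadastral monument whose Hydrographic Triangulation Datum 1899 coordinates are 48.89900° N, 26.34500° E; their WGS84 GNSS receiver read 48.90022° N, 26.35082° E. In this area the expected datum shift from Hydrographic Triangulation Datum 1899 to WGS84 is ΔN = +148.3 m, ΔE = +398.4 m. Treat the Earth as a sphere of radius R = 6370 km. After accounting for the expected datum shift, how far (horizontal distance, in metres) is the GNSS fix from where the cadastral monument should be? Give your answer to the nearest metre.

Observed coordinate differences: Δφ = +0.00122°, Δλ = +0.00582°.
Converting to metres (1° lat = 111177 m, cos φ = 0.657388): observed ΔN = 135.6 m, observed ΔE = 425.4 m.
Subtracting the expected shift leaves a residual of 135.6 − (148.3) = -12.7 m north and 425.4 − (398.4) = 27.0 m east.
Residual distance = √((-12.7)² + 27.0²) = 29.8 m.

30 m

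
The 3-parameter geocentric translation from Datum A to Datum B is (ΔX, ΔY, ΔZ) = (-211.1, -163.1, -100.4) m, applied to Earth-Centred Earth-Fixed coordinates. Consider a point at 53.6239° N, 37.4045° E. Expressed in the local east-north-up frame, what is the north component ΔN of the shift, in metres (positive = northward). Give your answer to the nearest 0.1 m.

The local north axis is (−sin φ cos λ, −sin φ sin λ, cos φ), giving ΔN = 135.015 + 79.768 − 59.546 = 155.24 m.

ΔN = 155.2 m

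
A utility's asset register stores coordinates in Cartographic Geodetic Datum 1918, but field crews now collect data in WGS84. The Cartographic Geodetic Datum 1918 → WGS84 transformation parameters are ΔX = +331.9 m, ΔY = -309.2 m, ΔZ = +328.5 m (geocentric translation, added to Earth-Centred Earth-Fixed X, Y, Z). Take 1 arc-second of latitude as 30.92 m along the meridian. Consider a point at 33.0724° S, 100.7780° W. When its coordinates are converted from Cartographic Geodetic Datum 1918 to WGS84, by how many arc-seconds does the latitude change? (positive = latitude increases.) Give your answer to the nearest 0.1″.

Δφ = 13.2″

sin φ = -0.545698, cos φ = 0.837982, sin λ = -0.982359, cos λ = -0.187004.
North component: ΔN = −sin φ cos λ·ΔX − sin φ sin λ·ΔY + cos φ·ΔZ = −(-0.545698)(-0.187004)(331.9) − (-0.545698)(-0.982359)(-309.2) + (0.837982)(328.5) = 407.16 m.
1° of latitude spans 3600 × 30.92 = 111312 m, so Δφ = 407.16 / 111312 × 3600 = 13.168″.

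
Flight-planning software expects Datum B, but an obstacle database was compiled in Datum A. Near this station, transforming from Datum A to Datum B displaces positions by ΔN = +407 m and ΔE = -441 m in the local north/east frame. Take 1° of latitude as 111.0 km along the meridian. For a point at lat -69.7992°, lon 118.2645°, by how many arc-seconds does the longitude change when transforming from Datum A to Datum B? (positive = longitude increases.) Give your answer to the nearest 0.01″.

At latitude -69.7992°, cos φ = 0.345311.
1° of longitude at this latitude = 111.0 × cos φ = 38.33 km, so Δλ = -441.0 / 38329.6 = -0.0115055° = -41.420″.

Δλ = -41.42″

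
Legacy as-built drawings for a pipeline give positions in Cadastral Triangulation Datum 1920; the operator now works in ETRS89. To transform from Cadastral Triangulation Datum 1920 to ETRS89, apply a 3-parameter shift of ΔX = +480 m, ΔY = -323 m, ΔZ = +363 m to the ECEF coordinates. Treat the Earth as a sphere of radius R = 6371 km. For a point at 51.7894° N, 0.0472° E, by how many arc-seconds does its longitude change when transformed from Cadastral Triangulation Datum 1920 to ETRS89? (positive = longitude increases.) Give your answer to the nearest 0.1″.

Δλ = -16.9″

sin φ = 0.785742, cos φ = 0.618554, sin λ = 0.000824, cos λ = 1.000000.
East component: ΔE = −sin λ·ΔX + cos λ·ΔY = −(0.000824)(480) + (1.000000)(-323) = -323.40 m.
1° of latitude spans πR/180 = 111195 m; at latitude φ, 1° of longitude spans that × cos φ = 68780.0 m, so Δλ = -323.40 / 68780.0 × 3600 = -16.927″.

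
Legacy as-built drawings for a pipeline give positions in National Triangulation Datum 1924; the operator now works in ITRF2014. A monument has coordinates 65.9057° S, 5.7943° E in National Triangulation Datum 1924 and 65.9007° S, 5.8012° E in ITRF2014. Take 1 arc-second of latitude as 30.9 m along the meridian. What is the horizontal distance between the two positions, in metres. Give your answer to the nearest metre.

638 m

Δφ = -65.9007° − -65.9057° = +0.0050°; Δλ = 5.8012° − 5.7943° = +0.0069°.
1° of latitude = 3600 × 30.90 = 111240 m.
ΔN = Δφ × 111240 = 556.2 m; ΔE = Δλ × 111240 × cos(-65.9057°) = +0.0069 × 111240 × 0.408240 = 313.3 m.
Distance = √(ΔE² + ΔN²) = √(313.3² + 556.2²) = 638.4 m.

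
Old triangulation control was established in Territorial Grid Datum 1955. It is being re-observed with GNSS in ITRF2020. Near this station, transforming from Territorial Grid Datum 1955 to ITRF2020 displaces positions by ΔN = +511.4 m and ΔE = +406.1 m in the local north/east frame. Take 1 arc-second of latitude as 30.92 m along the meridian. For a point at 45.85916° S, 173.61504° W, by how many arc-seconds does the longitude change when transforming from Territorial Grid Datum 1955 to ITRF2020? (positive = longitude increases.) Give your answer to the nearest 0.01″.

Δλ = 18.86″

At latitude -45.85916°, cos φ = 0.696424.
1″ of longitude at this latitude = 30.92 × cos φ = 21.5334 m, so Δλ = 406.1 / 21.5334 = 18.859″.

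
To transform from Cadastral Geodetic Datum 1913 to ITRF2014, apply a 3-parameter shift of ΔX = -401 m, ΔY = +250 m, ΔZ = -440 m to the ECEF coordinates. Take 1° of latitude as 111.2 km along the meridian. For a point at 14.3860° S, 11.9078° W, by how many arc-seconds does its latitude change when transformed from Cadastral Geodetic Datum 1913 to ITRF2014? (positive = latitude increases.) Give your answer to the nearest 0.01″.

sin φ = -0.248453, cos φ = 0.968644, sin λ = -0.206337, cos λ = 0.978481.
North component: ΔN = −sin φ cos λ·ΔX − sin φ sin λ·ΔY + cos φ·ΔZ = −(-0.248453)(0.978481)(-401) − (-0.248453)(-0.206337)(250) + (0.968644)(-440) = -536.51 m.
1° of latitude spans 111200 m, so Δφ = -536.51 / 111200 × 3600 = -17.369″.

Δφ = -17.37″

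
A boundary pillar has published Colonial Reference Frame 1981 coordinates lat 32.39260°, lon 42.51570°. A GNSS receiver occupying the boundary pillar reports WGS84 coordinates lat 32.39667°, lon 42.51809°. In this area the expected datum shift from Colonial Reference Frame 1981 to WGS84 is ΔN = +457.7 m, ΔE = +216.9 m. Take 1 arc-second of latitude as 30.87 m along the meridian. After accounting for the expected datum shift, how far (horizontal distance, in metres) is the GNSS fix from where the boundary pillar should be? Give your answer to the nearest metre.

Observed coordinate differences: Δφ = +0.00407°, Δλ = +0.00239°.
Converting to metres (1° lat = 111132 m, cos φ = 0.844397): observed ΔN = 452.3 m, observed ΔE = 224.3 m.
Subtracting the expected shift leaves a residual of 452.3 − (457.7) = -5.4 m north and 224.3 − (216.9) = 7.4 m east.
Residual distance = √((-5.4)² + 7.4²) = 9.1 m.

9 m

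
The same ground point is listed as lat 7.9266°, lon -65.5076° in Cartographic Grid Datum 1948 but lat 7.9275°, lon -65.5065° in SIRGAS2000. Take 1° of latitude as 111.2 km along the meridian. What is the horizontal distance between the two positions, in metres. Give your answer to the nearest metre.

Δφ = 7.9275° − 7.9266° = +0.0009°; Δλ = -65.5065° − -65.5076° = +0.0011°.
ΔN = Δφ × 111200 = 100.1 m; ΔE = Δλ × 111200 × cos(7.9266°) = +0.0011 × 111200 × 0.990446 = 121.2 m.
Distance = √(ΔE² + ΔN²) = √(121.2² + 100.1²) = 157.1 m.

157 m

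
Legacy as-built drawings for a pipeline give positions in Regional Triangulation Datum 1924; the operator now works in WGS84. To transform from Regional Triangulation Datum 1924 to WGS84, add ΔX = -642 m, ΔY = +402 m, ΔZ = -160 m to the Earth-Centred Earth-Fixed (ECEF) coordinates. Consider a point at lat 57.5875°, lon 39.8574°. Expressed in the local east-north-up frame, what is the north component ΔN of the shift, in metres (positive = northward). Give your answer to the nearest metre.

The local north axis is (−sin φ cos λ, −sin φ sin λ, cos φ), giving ΔN = 416.049 − 217.497 − 85.762 = 112.79 m.

ΔN = 113 m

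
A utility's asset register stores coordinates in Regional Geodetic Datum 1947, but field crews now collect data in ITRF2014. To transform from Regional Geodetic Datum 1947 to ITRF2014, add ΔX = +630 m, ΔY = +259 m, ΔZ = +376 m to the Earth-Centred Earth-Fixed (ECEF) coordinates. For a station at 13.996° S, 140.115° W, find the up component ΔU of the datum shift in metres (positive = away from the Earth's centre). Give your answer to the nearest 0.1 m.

ΔU = -721.2 m

The local up (radial) axis is (cos φ cos λ, cos φ sin λ, sin φ), giving ΔU = -469.068 − 161.153 − 90.937 = -721.16 m.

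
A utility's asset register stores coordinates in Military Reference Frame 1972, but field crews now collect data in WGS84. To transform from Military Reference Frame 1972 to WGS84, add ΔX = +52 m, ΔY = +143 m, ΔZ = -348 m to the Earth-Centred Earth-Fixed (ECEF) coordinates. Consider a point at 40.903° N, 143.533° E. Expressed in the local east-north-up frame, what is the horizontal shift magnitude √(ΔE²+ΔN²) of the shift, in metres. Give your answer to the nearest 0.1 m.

The local east axis at (φ, λ) is (−sin λ, cos λ, 0), so ΔE = −sin(143.533°)·52 + cos(143.533°)·143 = -145.91 m.
The local north axis is (−sin φ cos λ, −sin φ sin λ, cos φ), giving ΔN = 27.382 − 55.652 − 263.025 = -291.30 m.
Horizontal magnitude = √(ΔE² + ΔN²) = √((-145.91)² + (-291.30)²) = 325.79 m.

325.8 m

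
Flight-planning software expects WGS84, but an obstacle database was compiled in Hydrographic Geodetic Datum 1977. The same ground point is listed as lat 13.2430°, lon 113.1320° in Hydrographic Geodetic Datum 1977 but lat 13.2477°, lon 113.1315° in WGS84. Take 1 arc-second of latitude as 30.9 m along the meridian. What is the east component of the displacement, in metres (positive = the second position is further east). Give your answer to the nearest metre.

ΔE = -54 m

Δφ = 13.2477° − 13.2430° = +0.0047°; Δλ = 113.1315° − 113.1320° = -0.0005°.
1° of latitude = 3600 × 30.90 = 111240 m.
ΔN = Δφ × 111240 = 522.8 m; ΔE = Δλ × 111240 × cos(13.2430°) = -0.0005 × 111240 × 0.973407 = -54.1 m.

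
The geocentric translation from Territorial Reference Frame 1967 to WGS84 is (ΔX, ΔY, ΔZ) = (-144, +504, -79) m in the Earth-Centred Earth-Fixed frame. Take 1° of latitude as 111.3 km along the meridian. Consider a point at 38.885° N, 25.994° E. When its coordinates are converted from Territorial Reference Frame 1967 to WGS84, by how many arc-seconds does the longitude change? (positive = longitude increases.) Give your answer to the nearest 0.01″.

sin φ = 0.627759, cos φ = 0.778408, sin λ = 0.438277, cos λ = 0.898840.
East component: ΔE = −sin λ·ΔX + cos λ·ΔY = −(0.438277)(-144) + (0.898840)(504) = 516.13 m.
1° of latitude spans 111300 m; at latitude φ, 1° of longitude spans that × cos φ = 86636.8 m, so Δλ = 516.13 / 86636.8 × 3600 = 21.447″.

Δλ = 21.45″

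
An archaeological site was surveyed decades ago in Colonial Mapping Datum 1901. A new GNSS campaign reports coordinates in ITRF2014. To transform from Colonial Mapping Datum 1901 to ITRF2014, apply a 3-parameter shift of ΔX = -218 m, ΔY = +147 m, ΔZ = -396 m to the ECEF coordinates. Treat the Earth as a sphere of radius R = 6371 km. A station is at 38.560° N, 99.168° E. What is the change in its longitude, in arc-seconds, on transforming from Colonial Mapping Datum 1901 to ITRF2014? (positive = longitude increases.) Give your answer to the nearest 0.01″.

Δλ = 7.94″

sin φ = 0.623334, cos φ = 0.781956, sin λ = 0.987225, cos λ = -0.159330.
East component: ΔE = −sin λ·ΔX + cos λ·ΔY = −(0.987225)(-218) + (-0.159330)(147) = 191.79 m.
1° of latitude spans πR/180 = 111195 m; at latitude φ, 1° of longitude spans that × cos φ = 86949.5 m, so Δλ = 191.79 / 86949.5 × 3600 = 7.941″.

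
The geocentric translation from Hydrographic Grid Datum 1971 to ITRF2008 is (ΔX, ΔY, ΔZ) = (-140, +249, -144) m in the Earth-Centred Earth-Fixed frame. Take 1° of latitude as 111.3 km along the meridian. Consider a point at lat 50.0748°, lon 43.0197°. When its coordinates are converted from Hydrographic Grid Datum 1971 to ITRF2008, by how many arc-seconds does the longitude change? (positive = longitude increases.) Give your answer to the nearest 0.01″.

sin φ = 0.766883, cos φ = 0.641787, sin λ = 0.682250, cos λ = 0.731119.
East component: ΔE = −sin λ·ΔX + cos λ·ΔY = −(0.682250)(-140) + (0.731119)(249) = 277.56 m.
1° of latitude spans 111300 m; at latitude φ, 1° of longitude spans that × cos φ = 71430.9 m, so Δλ = 277.56 / 71430.9 × 3600 = 13.989″.

Δλ = 13.99″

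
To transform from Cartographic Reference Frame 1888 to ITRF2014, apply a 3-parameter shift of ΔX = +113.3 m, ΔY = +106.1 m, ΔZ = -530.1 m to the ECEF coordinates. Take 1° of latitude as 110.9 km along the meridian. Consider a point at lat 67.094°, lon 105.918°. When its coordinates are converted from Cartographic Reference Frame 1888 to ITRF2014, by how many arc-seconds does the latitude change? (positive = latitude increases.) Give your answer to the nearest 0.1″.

sin φ = 0.921145, cos φ = 0.389220, sin λ = 0.961655, cos λ = -0.274261.
North component: ΔN = −sin φ cos λ·ΔX − sin φ sin λ·ΔY + cos φ·ΔZ = −(0.921145)(-0.274261)(113.3) − (0.921145)(0.961655)(106.1) + (0.389220)(-530.1) = -271.69 m.
1° of latitude spans 110900 m, so Δφ = -271.69 / 110900 × 3600 = -8.819″.

Δφ = -8.8″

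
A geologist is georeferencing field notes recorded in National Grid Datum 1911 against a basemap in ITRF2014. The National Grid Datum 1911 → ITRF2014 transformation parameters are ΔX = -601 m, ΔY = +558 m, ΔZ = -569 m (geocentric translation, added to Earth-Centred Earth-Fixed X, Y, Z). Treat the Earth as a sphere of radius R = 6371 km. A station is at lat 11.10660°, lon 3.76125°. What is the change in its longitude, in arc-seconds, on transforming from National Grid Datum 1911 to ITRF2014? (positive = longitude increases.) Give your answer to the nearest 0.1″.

Δλ = 19.7″

sin φ = 0.192635, cos φ = 0.981270, sin λ = 0.065599, cos λ = 0.997846.
East component: ΔE = −sin λ·ΔX + cos λ·ΔY = −(0.065599)(-601) + (0.997846)(558) = 596.22 m.
1° of latitude spans πR/180 = 111195 m; at latitude φ, 1° of longitude spans that × cos φ = 109112.3 m, so Δλ = 596.22 / 109112.3 × 3600 = 19.672″.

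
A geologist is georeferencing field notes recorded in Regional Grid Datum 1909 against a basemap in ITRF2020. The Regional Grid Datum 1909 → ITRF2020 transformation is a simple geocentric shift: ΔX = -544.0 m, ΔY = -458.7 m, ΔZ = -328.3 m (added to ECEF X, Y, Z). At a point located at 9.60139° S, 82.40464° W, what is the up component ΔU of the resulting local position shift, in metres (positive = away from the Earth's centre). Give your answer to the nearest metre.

ΔU = 432 m

At φ = -9.60139°, λ = -82.40464°: sin φ = -0.166793, cos φ = 0.985992, sin λ = -0.991226, cos λ = 0.132176.
ΔU = cos φ cos λ·ΔX + cos φ sin λ·ΔY + sin φ·ΔZ = (0.985992)(0.132176)(-544.0) + (0.985992)(-0.991226)(-458.7) + (-0.166793)(-328.3) = 432.17 m.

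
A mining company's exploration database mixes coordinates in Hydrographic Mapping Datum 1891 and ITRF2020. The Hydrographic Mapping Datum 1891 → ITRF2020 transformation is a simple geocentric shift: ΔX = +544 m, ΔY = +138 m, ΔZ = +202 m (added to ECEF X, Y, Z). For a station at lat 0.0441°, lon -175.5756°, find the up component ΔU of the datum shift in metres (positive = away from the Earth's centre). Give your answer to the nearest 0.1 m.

ΔU = -552.9 m

At φ = 0.0441°, λ = -175.5756°: sin φ = 0.000770, cos φ = 1.000000, sin λ = -0.077144, cos λ = -0.997020.
ΔU = cos φ cos λ·ΔX + cos φ sin λ·ΔY + sin φ·ΔZ = (1.000000)(-0.997020)(544) + (1.000000)(-0.077144)(138) + (0.000770)(202) = -552.87 m.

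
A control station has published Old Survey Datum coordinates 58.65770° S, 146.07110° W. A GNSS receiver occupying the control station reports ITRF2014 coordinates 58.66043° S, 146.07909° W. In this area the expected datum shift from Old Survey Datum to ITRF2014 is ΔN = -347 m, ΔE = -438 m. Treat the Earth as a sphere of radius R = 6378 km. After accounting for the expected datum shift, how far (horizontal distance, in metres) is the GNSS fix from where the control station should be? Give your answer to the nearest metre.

50 m

Observed coordinate differences: Δφ = -0.00273°, Δλ = -0.00799°.
Converting to metres (1° lat = 111317 m, cos φ = 0.520150): observed ΔN = -303.9 m, observed ΔE = -462.6 m.
Subtracting the expected shift leaves a residual of -303.9 − (-347) = 43.1 m north and -462.6 − (-438) = -24.6 m east.
Residual distance = √(43.1² + (-24.6)²) = 49.6 m.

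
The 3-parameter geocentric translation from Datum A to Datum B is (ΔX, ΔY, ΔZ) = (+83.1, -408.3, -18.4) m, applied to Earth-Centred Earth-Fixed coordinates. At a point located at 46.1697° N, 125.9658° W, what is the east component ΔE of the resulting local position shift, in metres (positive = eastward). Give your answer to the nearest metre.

At φ = 46.1697°, λ = -125.9658°: sin φ = 0.721394, cos φ = 0.692525, sin λ = -0.809368, cos λ = -0.587302.
ΔE = −sin λ·ΔX + cos λ·ΔY = −(-0.809368)·(83.1) + (-0.587302)·(-408.3) = 307.05 m.

ΔE = 307 m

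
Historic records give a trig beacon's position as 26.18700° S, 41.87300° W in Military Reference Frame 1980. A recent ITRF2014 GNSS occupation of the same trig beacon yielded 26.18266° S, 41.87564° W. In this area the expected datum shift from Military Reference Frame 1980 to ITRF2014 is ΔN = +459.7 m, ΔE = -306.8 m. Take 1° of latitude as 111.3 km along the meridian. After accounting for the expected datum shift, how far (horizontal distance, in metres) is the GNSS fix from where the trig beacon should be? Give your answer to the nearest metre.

Observed coordinate differences: Δφ = +0.00434°, Δλ = -0.00264°.
Converting to metres (1° lat = 111300 m, cos φ = 0.897359): observed ΔN = 483.0 m, observed ΔE = -263.7 m.
Subtracting the expected shift leaves a residual of 483.0 − (459.7) = 23.3 m north and -263.7 − (-306.8) = 43.1 m east.
Residual distance = √(23.3² + 43.1²) = 49.0 m.

49 m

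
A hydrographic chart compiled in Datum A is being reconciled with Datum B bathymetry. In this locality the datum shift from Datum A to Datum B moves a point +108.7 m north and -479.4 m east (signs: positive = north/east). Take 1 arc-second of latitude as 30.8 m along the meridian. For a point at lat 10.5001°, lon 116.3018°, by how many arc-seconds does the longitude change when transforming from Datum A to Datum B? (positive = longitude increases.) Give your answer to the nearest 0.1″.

Δλ = -15.8″

At latitude 10.5001°, cos φ = 0.983255.
1″ of longitude at this latitude = 30.80 × cos φ = 30.2842 m, so Δλ = -479.4 / 30.2842 = -15.830″.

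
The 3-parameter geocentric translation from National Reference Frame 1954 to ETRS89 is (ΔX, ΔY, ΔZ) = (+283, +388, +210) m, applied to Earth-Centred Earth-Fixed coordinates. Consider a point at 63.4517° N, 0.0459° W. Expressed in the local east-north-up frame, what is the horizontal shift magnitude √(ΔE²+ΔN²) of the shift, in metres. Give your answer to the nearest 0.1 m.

419.5 m

At φ = 63.4517°, λ = -0.0459°: sin φ = 0.894558, cos φ = 0.446952, sin λ = -0.000801, cos λ = 1.000000.
ΔE = −sin λ·ΔX + cos λ·ΔY = −(-0.000801)·(283) + (1.000000)·(388) = 388.23 m.
ΔN = −sin φ cos λ·ΔX − sin φ sin λ·ΔY + cos φ·ΔZ = −(0.894558)(1.000000)(283) − (0.894558)(-0.000801)(388) + (0.446952)(210) = -159.02 m.
Horizontal magnitude = √(ΔE² + ΔN²) = √(388.23² + (-159.02)²) = 419.53 m.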